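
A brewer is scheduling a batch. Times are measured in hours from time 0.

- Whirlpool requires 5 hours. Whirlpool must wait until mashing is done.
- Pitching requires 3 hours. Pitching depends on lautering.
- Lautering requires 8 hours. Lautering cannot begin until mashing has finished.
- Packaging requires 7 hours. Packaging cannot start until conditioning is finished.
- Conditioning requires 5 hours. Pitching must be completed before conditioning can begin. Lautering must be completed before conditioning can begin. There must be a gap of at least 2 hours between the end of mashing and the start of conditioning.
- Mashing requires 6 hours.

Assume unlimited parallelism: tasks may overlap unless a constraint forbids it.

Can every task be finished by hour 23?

Mashing can start immediately at hour 0; it finishes at hour 6.
After mashing (finishes hour 6), whirlpool can start at hour 6 and finishes at hour 11.
After mashing (finishes hour 6), lautering can start at hour 6 and finishes at hour 14.
Pitching cannot begin until lautering (finishes hour 14). It runs from hour 14 to 14 + 3 = hour 17.
Conditioning has to wait for pitching (finishes hour 17); lautering (finishes hour 14); mashing (finishes hour 6, plus 2-hour gap → hour 8). The latest of these is hour 17, so conditioning runs hour 17 to 17 + 5 = hour 22.
Packaging cannot begin until conditioning (finishes hour 22). It runs from hour 22 to 22 + 7 = hour 29.
The earliest everything can be done is hour 29, which is after the deadline of 23, so it is not possible.

No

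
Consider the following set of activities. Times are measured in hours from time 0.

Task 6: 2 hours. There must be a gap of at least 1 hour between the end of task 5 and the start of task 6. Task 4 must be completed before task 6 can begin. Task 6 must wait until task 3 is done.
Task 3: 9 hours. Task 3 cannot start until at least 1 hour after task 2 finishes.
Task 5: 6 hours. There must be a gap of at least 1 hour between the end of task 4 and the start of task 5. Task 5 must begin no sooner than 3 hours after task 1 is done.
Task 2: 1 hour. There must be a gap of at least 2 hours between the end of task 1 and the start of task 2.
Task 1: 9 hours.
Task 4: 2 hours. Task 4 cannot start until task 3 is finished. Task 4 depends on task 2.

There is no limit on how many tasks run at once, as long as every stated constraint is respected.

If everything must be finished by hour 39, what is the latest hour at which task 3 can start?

18

Task 6 must finish by hour 39; it takes 2 hours, so it must start by 39 − 2 = hour 37.
Task 5 must finish before task 6 (must start by hour 37, minus 1-hour gap → hour 36). With a 6-hour duration, task 5 must start by 36 − 6 = hour 30.
Task 4 must finish in time for task 5 (must start by hour 30, minus 1-hour gap → hour 29); task 6 (must start by hour 37). The tightest is hour 29, so task 4 must start by 29 − 2 = hour 27.
Task 3 must finish in time for task 4 (must start by hour 27); task 6 (must start by hour 37). The tightest is hour 27, so task 3 must start by 27 − 9 = hour 18.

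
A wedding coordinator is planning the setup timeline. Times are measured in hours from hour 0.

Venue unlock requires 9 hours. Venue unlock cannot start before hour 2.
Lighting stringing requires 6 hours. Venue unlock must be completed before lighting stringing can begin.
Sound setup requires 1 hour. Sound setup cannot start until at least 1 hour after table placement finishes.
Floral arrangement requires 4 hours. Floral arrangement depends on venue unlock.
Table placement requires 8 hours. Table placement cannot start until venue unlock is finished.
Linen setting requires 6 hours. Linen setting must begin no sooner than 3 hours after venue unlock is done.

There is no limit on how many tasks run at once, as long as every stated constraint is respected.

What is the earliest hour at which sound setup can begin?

20

Venue unlock cannot begin until its own release at hour 2. It runs from hour 2 to 2 + 9 = hour 11.
After venue unlock (finishes hour 11), table placement can start at hour 11 and finishes at hour 19.
Sound setup waits on table placement (finishes hour 19, plus 1-hour gap → hour 20), so the earliest it can start is hour 20.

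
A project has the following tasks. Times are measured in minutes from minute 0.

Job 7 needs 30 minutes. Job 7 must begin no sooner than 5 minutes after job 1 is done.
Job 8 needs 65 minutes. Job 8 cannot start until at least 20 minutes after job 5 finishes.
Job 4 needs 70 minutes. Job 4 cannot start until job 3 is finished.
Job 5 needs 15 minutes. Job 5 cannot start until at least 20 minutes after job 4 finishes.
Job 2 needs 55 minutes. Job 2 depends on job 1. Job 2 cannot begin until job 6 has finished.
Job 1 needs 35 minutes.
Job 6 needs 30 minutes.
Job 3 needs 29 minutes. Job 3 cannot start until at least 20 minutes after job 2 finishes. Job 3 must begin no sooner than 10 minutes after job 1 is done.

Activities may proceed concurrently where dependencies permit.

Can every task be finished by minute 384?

Yes

Job 6 has no prerequisites, so it starts at minute 0 and finishes at minute 30.
Job 1 can start immediately at minute 0; it finishes at minute 35.
Job 7 waits on job 1 (finishes minute 35, plus 5-minute gap → minute 40), so it starts at minute 40 and finishes at 40 + 30 = minute 70.
Job 2 cannot start until job 1 (finishes minute 35); job 6 (finishes minute 30). The controlling bound is minute 35, so job 2 finishes at 35 + 55 = minute 90.
Job 3 has to wait for job 2 (finishes minute 90, plus 20-minute gap → minute 110); job 1 (finishes minute 35, plus 10-minute gap → minute 45). The latest of these is minute 110, so job 3 runs minute 110 to 110 + 29 = minute 139.
Job 4 cannot begin until job 3 (finishes minute 139). It runs from minute 139 to 139 + 70 = minute 209.
Job 5 cannot begin until job 4 (finishes minute 209, plus 20-minute gap → minute 229). It runs from minute 229 to 229 + 15 = minute 244.
Job 8 waits on job 5 (finishes minute 244, plus 20-minute gap → minute 264), so it starts at minute 264 and finishes at 264 + 65 = minute 329.
Every task is finished by minute 329, which is no later than the deadline of 384, so the schedule is feasible.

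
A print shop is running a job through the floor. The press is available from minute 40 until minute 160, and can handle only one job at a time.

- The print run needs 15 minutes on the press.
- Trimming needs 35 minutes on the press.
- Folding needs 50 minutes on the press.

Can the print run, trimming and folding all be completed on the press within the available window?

Yes

The press window is 160 − 40 = 120 minutes.
Running back to back, the jobs need 15 + 35 + 50 = 100 minutes on the press.
Since 100 ≤ 120, they fit within the window.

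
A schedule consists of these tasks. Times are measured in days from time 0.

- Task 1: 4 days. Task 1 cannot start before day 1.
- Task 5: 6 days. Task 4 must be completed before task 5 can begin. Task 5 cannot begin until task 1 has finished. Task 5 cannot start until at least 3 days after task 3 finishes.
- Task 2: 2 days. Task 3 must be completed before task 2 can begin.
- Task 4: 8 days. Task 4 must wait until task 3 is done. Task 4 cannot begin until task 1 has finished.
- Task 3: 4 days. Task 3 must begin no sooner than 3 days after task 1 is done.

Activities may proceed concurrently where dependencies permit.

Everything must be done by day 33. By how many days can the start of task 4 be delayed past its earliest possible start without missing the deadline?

7

Task 1 cannot begin until its own release at day 1. It runs from day 1 to 1 + 4 = day 5.
Task 3 cannot begin until task 1 (finishes day 5, plus 3-day gap → day 8). It runs from day 8 to 8 + 4 = day 12.
Task 4 has to wait for task 3 (finishes day 12); task 1 (finishes day 5). The latest of these is day 12, so task 4 runs day 12 to 12 + 8 = day 20.

Working backward from the deadline:
Task 5 has no dependents, so it just needs to finish by day 33. Starting by 33 − 6 = day 27 achieves that.
Task 4 has to be done before task 5 (must start by day 27). That means finishing by day 27, i.e. starting by 27 − 8 = day 19.
So task 4 can start as early as day 12 and as late as day 19, giving 19 − 12 = 7 days of slack.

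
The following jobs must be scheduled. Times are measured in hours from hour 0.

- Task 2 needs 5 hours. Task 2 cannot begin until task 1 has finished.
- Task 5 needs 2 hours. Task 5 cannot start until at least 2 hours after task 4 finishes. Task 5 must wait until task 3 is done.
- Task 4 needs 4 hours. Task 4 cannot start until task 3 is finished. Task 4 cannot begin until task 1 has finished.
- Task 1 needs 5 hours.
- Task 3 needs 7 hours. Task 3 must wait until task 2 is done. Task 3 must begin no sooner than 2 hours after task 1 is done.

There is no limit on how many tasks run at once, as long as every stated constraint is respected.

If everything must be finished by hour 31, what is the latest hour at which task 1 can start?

6

Task 5 must finish by hour 31; it takes 2 hours, so it must start by 31 − 2 = hour 29.
Since task 5 (must start by hour 29, minus 2-hour gap → hour 27) depends on it, task 4 must finish by hour 27. Backing off its 4-hour duration gives a latest start of hour 23.
Task 3 has several dependents: task 4 (must start by hour 23); task 5 (must start by hour 29). The earliest of those limits is hour 23, so task 3 must start by 23 − 7 = hour 16.
Since task 3 (must start by hour 16) depends on it, task 2 must finish by hour 16. Backing off its 5-hour duration gives a latest start of hour 11.
Task 1 must finish in time for task 2 (must start by hour 11); task 3 (must start by hour 16, minus 2-hour gap → hour 14); task 4 (must start by hour 23). The tightest is hour 11, so task 1 must start by 11 − 5 = hour 6.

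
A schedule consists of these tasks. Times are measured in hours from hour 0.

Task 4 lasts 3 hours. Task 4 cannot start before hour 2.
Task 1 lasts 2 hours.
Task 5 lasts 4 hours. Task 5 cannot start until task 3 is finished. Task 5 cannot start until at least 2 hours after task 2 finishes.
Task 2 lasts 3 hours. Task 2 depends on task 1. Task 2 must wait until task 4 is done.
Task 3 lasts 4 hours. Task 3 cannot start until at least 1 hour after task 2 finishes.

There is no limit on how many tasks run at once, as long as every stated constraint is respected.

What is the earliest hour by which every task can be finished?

Task 4 waits on its own release at hour 2, so it starts at hour 2 and finishes at 2 + 3 = hour 5.
Task 1 can start immediately at hour 0; it finishes at hour 2.
For task 2: task 1 (finishes hour 2); task 4 (finishes hour 5). Taking the maximum gives a start of hour 5, and it finishes at 5 + 3 = hour 8.
Task 3 cannot begin until task 2 (finishes hour 8, plus 1-hour gap → hour 9). It runs from hour 9 to 9 + 4 = hour 13.
For task 5: task 3 (finishes hour 13); task 2 (finishes hour 8, plus 2-hour gap → hour 10). Taking the maximum gives a start of hour 13, and it finishes at 13 + 4 = hour 17.
All tasks are finished once the last one completes. Finish times: Task 1 at 2, Task 2 at 8, Task 3 at 13, Task 4 at 5, Task 5 at 17. The latest is hour 17.

17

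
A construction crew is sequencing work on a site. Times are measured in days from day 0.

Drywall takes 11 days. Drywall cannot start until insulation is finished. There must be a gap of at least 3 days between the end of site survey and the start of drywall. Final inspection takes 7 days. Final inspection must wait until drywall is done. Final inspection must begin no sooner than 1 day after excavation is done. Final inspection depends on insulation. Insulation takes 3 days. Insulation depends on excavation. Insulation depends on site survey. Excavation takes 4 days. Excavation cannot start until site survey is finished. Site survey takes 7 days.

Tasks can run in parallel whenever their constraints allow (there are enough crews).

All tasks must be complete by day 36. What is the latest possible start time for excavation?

11

Nothing follows final inspection; the deadline of day 36 is its only limit. It must start by 36 − 7 = day 29.
Since final inspection (must start by day 29) depends on it, drywall must finish by day 29. Backing off its 11-day duration gives a latest start of day 18.
Insulation feeds drywall (must start by day 18); final inspection (must start by day 29). Taking the minimum, insulation must finish by day 18 and start by 18 − 3 = day 15.
Excavation has several dependents: insulation (must start by day 15); final inspection (must start by day 29, minus 1-day gap → day 28). The earliest of those limits is day 15, so excavation must start by 15 − 4 = day 11.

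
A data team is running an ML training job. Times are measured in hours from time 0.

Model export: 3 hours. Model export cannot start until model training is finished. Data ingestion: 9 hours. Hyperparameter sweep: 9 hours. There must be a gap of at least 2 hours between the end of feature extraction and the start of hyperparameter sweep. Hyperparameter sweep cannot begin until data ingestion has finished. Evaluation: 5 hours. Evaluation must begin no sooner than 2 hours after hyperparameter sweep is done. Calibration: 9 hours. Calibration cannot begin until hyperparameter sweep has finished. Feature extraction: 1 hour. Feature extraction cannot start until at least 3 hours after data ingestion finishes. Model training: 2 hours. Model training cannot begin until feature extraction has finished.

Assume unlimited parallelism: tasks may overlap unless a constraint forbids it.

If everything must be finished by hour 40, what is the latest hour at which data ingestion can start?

7

To finish by hour 40, evaluation (duration 5) must start no later than hour 35.
Calibration must finish by hour 40; it takes 9 hours, so it must start by 40 − 9 = hour 31.
Hyperparameter sweep has several dependents: evaluation (must start by hour 35, minus 2-hour gap → hour 33); calibration (must start by hour 31). The earliest of those limits is hour 31, so hyperparameter sweep must start by 31 − 9 = hour 22.
Model export must finish by hour 40; it takes 3 hours, so it must start by 40 − 3 = hour 37.
Model training must finish before model export (must start by hour 37). With a 2-hour duration, model training must start by 37 − 2 = hour 35.
For feature extraction: hyperparameter sweep (must start by hour 22, minus 2-hour gap → hour 20); model training (must start by hour 35). The most restrictive is hour 20; with a 1-hour duration, feature extraction must start by hour 19.
For data ingestion: feature extraction (must start by hour 19, minus 3-hour gap → hour 16); hyperparameter sweep (must start by hour 22). The most restrictive is hour 16; with a 9-hour duration, data ingestion must start by hour 7.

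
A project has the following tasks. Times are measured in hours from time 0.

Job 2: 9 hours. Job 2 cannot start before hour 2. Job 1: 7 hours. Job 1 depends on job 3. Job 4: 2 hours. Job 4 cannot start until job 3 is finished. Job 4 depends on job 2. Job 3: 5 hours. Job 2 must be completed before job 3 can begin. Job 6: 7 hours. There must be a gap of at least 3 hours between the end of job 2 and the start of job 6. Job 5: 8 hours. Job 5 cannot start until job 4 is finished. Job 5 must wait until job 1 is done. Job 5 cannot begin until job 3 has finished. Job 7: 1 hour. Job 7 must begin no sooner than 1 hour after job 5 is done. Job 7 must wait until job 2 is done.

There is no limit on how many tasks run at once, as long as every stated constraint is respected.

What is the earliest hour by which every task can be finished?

Job 2 waits on its own release at hour 2, so it starts at hour 2 and finishes at 2 + 9 = hour 11.
Job 6 cannot begin until job 2 (finishes hour 11, plus 3-hour gap → hour 14). It runs from hour 14 to 14 + 7 = hour 21.
Job 3 cannot begin until job 2 (finishes hour 11). It runs from hour 11 to 11 + 5 = hour 16.
For job 4: job 3 (finishes hour 16); job 2 (finishes hour 11). Taking the maximum gives a start of hour 16, and it finishes at 16 + 2 = hour 18.
Job 1 cannot begin until job 3 (finishes hour 16). It runs from hour 16 to 16 + 7 = hour 23.
For job 5: job 4 (finishes hour 18); job 1 (finishes hour 23); job 3 (finishes hour 16). Taking the maximum gives a start of hour 23, and it finishes at 23 + 8 = hour 31.
Job 7 needs all of job 5 (finishes hour 31, plus 1-hour gap → hour 32); job 2 (finishes hour 11). That puts its earliest start at hour 32; it finishes at 32 + 1 = hour 33.
All tasks are finished once the last one completes. Finish times: Job 1 at 23, Job 2 at 11, Job 3 at 16, Job 4 at 18, Job 5 at 31, Job 6 at 21, Job 7 at 33. The latest is hour 33.

33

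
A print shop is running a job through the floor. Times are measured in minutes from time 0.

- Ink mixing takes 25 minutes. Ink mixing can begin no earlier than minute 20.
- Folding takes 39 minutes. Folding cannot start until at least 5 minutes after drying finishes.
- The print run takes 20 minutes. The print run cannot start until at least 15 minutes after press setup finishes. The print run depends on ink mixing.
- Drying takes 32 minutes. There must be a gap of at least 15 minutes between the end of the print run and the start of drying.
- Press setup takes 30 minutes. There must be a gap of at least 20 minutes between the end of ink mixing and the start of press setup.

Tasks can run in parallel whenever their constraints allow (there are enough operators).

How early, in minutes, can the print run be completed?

130

Ink mixing waits on its own release at minute 20, so it starts at minute 20 and finishes at 20 + 25 = minute 45.
Press setup cannot begin until ink mixing (finishes minute 45, plus 20-minute gap → minute 65). It runs from minute 65 to 65 + 30 = minute 95.
For the print run: press setup (finishes minute 95, plus 15-minute gap → minute 110); ink mixing (finishes minute 45). Taking the maximum gives a start of minute 110, and it finishes at 110 + 20 = minute 130.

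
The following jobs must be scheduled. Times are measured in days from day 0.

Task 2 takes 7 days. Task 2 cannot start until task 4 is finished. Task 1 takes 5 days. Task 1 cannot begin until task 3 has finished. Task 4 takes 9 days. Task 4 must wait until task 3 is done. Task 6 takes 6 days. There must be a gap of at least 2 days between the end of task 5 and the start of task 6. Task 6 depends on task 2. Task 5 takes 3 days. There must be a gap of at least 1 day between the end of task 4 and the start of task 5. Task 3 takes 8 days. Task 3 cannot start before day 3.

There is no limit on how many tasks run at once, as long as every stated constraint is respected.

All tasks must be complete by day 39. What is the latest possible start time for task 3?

To finish by day 39, task 1 (duration 5) must start no later than day 34.
To finish by day 39, task 6 (duration 6) must start no later than day 33.
Task 2 feeds into task 6 (must start by day 33); so task 2 must finish by day 33 and therefore start by day 26.
Task 5 has to be done before task 6 (must start by day 33, minus 2-day gap → day 31). That means finishing by day 31, i.e. starting by 31 − 3 = day 28.
For task 4: task 2 (must start by day 26); task 5 (must start by day 28, minus 1-day gap → day 27). The most restrictive is day 26; with a 9-day duration, task 4 must start by day 17.
Task 3 has several dependents: task 1 (must start by day 34); task 4 (must start by day 17). The earliest of those limits is day 17, so task 3 must start by 17 − 8 = day 9.

9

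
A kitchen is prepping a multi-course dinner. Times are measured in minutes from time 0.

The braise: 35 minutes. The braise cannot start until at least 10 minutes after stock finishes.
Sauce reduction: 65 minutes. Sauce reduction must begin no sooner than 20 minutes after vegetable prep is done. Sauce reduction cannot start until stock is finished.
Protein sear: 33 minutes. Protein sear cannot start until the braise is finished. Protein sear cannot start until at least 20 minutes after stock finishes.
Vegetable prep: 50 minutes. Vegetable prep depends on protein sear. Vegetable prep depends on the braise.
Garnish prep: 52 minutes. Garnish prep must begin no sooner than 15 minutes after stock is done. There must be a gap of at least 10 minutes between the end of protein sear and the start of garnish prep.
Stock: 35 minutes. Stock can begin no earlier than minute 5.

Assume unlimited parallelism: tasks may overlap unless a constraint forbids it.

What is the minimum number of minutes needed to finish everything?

Stock cannot begin until its own release at minute 5. It runs from minute 5 to 5 + 35 = minute 40.
The braise cannot begin until stock (finishes minute 40, plus 10-minute gap → minute 50). It runs from minute 50 to 50 + 35 = minute 85.
Protein sear has to wait for the braise (finishes minute 85); stock (finishes minute 40, plus 20-minute gap → minute 60). The latest of these is minute 85, so protein sear runs minute 85 to 85 + 33 = minute 118.
Garnish prep has to wait for stock (finishes minute 40, plus 15-minute gap → minute 55); protein sear (finishes minute 118, plus 10-minute gap → minute 128). The latest of these is minute 128, so garnish prep runs minute 128 to 128 + 52 = minute 180.
For vegetable prep: protein sear (finishes minute 118); the braise (finishes minute 85). Taking the maximum gives a start of minute 118, and it finishes at 118 + 50 = minute 168.
Sauce reduction needs all of vegetable prep (finishes minute 168, plus 20-minute gap → minute 188); stock (finishes minute 40). That puts its earliest start at minute 188; it finishes at 188 + 65 = minute 253.
All tasks are finished once the last one completes. Finish times: Stock at 40, The braise at 85, Protein sear at 118, Vegetable prep at 168, Sauce reduction at 253, Garnish prep at 180. The latest is minute 253.

253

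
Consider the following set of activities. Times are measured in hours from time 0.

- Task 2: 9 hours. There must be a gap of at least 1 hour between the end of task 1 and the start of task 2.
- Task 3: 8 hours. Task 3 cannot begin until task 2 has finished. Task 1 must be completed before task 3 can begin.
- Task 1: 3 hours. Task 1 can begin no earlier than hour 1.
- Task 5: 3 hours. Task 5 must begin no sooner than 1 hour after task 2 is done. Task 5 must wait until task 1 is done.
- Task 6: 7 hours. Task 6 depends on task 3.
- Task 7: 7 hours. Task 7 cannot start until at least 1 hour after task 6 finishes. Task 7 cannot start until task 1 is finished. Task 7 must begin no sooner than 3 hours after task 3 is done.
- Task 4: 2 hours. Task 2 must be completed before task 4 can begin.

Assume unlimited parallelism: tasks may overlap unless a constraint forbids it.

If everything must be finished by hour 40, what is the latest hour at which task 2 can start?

8

Task 7 has no dependents, so it just needs to finish by hour 40. Starting by 40 − 7 = hour 33 achieves that.
Task 6 has to be done before task 7 (must start by hour 33, minus 1-hour gap → hour 32). That means finishing by hour 32, i.e. starting by 32 − 7 = hour 25.
Task 3 has several dependents: task 6 (must start by hour 25); task 7 (must start by hour 33, minus 3-hour gap → hour 30). The earliest of those limits is hour 25, so task 3 must start by 25 − 8 = hour 17.
Task 4 has no dependents, so it just needs to finish by hour 40. Starting by 40 − 2 = hour 38 achieves that.
Task 5 has no dependents, so it just needs to finish by hour 40. Starting by 40 − 3 = hour 37 achieves that.
For task 2: task 3 (must start by hour 17); task 4 (must start by hour 38); task 5 (must start by hour 37, minus 1-hour gap → hour 36). The most restrictive is hour 17; with a 9-hour duration, task 2 must start by hour 8.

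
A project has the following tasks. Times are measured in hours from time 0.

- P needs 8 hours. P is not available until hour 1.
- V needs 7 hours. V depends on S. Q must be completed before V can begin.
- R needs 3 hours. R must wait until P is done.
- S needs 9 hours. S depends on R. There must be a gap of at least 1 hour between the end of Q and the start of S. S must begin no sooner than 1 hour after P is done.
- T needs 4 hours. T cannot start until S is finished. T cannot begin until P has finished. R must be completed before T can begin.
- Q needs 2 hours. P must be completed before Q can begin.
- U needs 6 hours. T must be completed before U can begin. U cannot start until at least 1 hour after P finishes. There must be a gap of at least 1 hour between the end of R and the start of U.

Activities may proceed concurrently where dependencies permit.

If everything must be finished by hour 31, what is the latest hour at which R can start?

Nothing follows U; the deadline of hour 31 is its only limit. It must start by 31 − 6 = hour 25.
Since U (must start by hour 25) depends on it, T must finish by hour 25. Backing off its 4-hour duration gives a latest start of hour 21.
To finish by hour 31, V (duration 7) must start no later than hour 24.
S has several dependents: T (must start by hour 21); V (must start by hour 24). The earliest of those limits is hour 21, so S must start by 21 − 9 = hour 12.
R must finish in time for S (must start by hour 12); T (must start by hour 21); U (must start by hour 25, minus 1-hour gap → hour 24). The tightest is hour 12, so R must start by 12 − 3 = hour 9.

9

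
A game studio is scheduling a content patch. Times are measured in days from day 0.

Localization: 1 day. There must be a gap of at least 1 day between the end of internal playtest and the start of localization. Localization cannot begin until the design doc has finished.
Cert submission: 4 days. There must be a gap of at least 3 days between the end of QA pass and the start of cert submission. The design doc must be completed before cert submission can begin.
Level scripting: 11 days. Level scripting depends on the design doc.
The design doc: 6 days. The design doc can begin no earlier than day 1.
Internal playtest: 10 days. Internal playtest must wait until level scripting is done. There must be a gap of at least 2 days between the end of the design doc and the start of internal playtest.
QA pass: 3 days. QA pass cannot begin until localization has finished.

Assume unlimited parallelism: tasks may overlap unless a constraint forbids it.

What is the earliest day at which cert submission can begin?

The design doc cannot begin until its own release at day 1. It runs from day 1 to 1 + 6 = day 7.
Level scripting cannot begin until the design doc (finishes day 7). It runs from day 7 to 7 + 11 = day 18.
Internal playtest needs all of level scripting (finishes day 18); the design doc (finishes day 7, plus 2-day gap → day 9). That puts its earliest start at day 18; it finishes at 18 + 10 = day 28.
Localization has to wait for internal playtest (finishes day 28, plus 1-day gap → day 29); the design doc (finishes day 7). The latest of these is day 29, so localization runs day 29 to 29 + 1 = day 30.
QA pass cannot begin until localization (finishes day 30). It runs from day 30 to 30 + 3 = day 33.
Cert submission waits on QA pass (finishes day 33, plus 3-day gap → day 36); the design doc (finishes day 7). The latest of these is day 36, which is the earliest cert submission can start.

36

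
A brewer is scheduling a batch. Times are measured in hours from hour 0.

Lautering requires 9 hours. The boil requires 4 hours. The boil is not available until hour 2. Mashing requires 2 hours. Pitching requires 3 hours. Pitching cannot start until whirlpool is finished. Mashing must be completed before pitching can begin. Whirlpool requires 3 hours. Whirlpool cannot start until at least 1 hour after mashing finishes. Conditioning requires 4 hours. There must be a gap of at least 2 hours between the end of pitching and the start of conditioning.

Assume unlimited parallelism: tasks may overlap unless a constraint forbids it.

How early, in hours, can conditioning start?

Mashing can start immediately at hour 0; it finishes at hour 2.
Whirlpool cannot begin until mashing (finishes hour 2, plus 1-hour gap → hour 3). It runs from hour 3 to 3 + 3 = hour 6.
Pitching cannot start until whirlpool (finishes hour 6); mashing (finishes hour 2). The controlling bound is hour 6, so pitching finishes at 6 + 3 = hour 9.
Conditioning waits on pitching (finishes hour 9, plus 2-hour gap → hour 11), so the earliest it can start is hour 11.

11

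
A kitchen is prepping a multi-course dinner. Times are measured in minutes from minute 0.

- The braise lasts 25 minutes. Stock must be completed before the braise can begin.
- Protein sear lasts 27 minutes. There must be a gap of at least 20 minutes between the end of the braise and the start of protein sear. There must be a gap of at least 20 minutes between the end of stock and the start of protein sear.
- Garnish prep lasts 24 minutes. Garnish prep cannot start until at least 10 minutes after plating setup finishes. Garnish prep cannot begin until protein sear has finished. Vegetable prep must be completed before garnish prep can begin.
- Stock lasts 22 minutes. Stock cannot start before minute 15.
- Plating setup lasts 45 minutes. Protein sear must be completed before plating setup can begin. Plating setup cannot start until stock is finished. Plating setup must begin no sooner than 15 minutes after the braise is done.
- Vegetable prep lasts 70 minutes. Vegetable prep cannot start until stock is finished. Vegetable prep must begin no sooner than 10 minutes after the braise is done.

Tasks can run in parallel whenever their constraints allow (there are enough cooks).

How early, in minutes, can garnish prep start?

Stock cannot begin until its own release at minute 15. It runs from minute 15 to 15 + 22 = minute 37.
After stock (finishes minute 37), the braise can start at minute 37 and finishes at minute 62.
Vegetable prep has to wait for stock (finishes minute 37); the braise (finishes minute 62, plus 10-minute gap → minute 72). The latest of these is minute 72, so vegetable prep runs minute 72 to 72 + 70 = minute 142.
For protein sear: the braise (finishes minute 62, plus 20-minute gap → minute 82); stock (finishes minute 37, plus 20-minute gap → minute 57). Taking the maximum gives a start of minute 82, and it finishes at 82 + 27 = minute 109.
Plating setup needs all of protein sear (finishes minute 109); stock (finishes minute 37); the braise (finishes minute 62, plus 15-minute gap → minute 77). That puts its earliest start at minute 109; it finishes at 109 + 45 = minute 154.
Garnish prep waits on plating setup (finishes minute 154, plus 10-minute gap → minute 164); protein sear (finishes minute 109); vegetable prep (finishes minute 142). The latest of these is minute 164, which is the earliest garnish prep can start.

164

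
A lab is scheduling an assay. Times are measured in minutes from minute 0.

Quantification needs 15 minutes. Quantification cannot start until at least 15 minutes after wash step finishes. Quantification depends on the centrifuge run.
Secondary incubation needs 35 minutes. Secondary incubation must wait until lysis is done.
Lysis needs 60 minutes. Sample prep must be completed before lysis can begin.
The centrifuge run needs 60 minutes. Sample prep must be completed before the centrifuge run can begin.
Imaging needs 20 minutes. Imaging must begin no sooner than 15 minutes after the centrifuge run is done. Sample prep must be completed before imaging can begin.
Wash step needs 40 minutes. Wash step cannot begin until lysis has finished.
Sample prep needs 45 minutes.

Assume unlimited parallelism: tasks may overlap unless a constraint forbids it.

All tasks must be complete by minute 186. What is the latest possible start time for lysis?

56

To finish by minute 186, quantification (duration 15) must start no later than minute 171.
Wash step has to be done before quantification (must start by minute 171, minus 15-minute gap → minute 156). That means finishing by minute 156, i.e. starting by 156 − 40 = minute 116.
Nothing follows secondary incubation; the deadline of minute 186 is its only limit. It must start by 186 − 35 = minute 151.
Lysis feeds wash step (must start by minute 116); secondary incubation (must start by minute 151). Taking the minimum, lysis must finish by minute 116 and start by 116 − 60 = minute 56.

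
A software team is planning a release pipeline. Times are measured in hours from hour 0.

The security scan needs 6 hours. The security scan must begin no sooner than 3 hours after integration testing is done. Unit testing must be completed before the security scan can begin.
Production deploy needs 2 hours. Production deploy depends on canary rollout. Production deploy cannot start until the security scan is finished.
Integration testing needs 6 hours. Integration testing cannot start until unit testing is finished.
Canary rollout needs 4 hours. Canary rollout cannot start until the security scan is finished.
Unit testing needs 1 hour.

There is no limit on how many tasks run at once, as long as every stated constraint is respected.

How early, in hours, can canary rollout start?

16

Nothing blocks unit testing, so it runs from hour 0 to hour 1.
After unit testing (finishes hour 1), integration testing can start at hour 1 and finishes at hour 7.
The security scan cannot start until integration testing (finishes hour 7, plus 3-hour gap → hour 10); unit testing (finishes hour 1). The controlling bound is hour 10, so the security scan finishes at 10 + 6 = hour 16.
Canary rollout waits on the security scan (finishes hour 16), so the earliest it can start is hour 16.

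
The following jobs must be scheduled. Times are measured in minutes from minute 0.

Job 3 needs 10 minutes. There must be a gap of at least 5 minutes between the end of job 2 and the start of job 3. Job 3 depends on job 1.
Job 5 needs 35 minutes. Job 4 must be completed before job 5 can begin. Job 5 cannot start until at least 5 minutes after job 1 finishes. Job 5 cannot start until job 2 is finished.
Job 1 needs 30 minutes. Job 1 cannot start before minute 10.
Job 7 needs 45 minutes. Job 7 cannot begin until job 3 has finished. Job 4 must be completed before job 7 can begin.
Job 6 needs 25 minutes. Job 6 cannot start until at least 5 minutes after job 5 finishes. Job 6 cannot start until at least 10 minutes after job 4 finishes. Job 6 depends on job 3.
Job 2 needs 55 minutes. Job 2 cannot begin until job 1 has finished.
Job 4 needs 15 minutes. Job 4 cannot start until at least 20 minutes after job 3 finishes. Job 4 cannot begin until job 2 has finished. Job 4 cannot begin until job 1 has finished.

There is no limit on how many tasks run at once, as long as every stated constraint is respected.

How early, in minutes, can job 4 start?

Job 1 cannot begin until its own release at minute 10. It runs from minute 10 to 10 + 30 = minute 40.
After job 1 (finishes minute 40), job 2 can start at minute 40 and finishes at minute 95.
Job 3 has to wait for job 2 (finishes minute 95, plus 5-minute gap → minute 100); job 1 (finishes minute 40). The latest of these is minute 100, so job 3 runs minute 100 to 100 + 10 = minute 110.
Job 4 waits on job 3 (finishes minute 110, plus 20-minute gap → minute 130); job 2 (finishes minute 95); job 1 (finishes minute 40). The latest of these is minute 130, which is the earliest job 4 can start.

130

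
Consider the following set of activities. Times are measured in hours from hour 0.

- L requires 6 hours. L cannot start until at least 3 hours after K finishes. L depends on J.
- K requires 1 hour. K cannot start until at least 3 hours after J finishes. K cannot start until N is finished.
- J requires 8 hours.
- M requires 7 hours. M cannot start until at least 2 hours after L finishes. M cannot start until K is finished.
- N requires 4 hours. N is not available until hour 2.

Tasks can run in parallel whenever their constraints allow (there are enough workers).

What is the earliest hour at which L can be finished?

21

After its own release at hour 2, N can start at hour 2 and finishes at hour 6.
J can start immediately at hour 0; it finishes at hour 8.
K needs all of J (finishes hour 8, plus 3-hour gap → hour 11); N (finishes hour 6). That puts its earliest start at hour 11; it finishes at 11 + 1 = hour 12.
L has to wait for K (finishes hour 12, plus 3-hour gap → hour 15); J (finishes hour 8). The latest of these is hour 15, so L runs hour 15 to 15 + 6 = hour 21.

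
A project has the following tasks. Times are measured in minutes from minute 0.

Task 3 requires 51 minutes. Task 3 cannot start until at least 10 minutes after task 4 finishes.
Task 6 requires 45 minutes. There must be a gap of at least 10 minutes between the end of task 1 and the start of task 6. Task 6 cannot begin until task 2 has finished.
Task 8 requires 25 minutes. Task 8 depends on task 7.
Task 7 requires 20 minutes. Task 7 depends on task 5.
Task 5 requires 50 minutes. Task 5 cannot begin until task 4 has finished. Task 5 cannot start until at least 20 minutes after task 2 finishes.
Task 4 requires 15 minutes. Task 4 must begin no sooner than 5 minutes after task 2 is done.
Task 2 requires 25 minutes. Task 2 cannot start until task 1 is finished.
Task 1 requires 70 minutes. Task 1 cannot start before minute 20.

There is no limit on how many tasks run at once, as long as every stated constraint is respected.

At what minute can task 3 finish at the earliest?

196

After its own release at minute 20, task 1 can start at minute 20 and finishes at minute 90.
Task 2 cannot begin until task 1 (finishes minute 90). It runs from minute 90 to 90 + 25 = minute 115.
After task 2 (finishes minute 115, plus 5-minute gap → minute 120), task 4 can start at minute 120 and finishes at minute 135.
Task 3 cannot begin until task 4 (finishes minute 135, plus 10-minute gap → minute 145). It runs from minute 145 to 145 + 51 = minute 196.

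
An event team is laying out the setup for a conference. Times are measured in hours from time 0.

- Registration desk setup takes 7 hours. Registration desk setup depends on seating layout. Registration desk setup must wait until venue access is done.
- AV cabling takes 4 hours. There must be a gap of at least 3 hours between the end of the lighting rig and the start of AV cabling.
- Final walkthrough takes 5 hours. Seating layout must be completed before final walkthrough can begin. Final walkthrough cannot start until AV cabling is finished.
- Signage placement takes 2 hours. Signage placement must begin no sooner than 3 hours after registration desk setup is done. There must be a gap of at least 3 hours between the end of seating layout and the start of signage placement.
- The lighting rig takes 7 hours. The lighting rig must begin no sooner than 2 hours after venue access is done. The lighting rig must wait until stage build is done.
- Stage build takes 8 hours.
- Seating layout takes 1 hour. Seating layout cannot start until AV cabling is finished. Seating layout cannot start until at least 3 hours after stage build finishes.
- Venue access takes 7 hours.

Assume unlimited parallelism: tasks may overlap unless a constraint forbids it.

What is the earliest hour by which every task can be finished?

36

Nothing blocks stage build, so it runs from hour 0 to hour 8.
Nothing blocks venue access, so it runs from hour 0 to hour 7.
The lighting rig needs all of venue access (finishes hour 7, plus 2-hour gap → hour 9); stage build (finishes hour 8). That puts its earliest start at hour 9; it finishes at 9 + 7 = hour 16.
AV cabling waits on the lighting rig (finishes hour 16, plus 3-hour gap → hour 19), so it starts at hour 19 and finishes at 19 + 4 = hour 23.
Seating layout needs all of AV cabling (finishes hour 23); stage build (finishes hour 8, plus 3-hour gap → hour 11). That puts its earliest start at hour 23; it finishes at 23 + 1 = hour 24.
Final walkthrough has to wait for seating layout (finishes hour 24); AV cabling (finishes hour 23). The latest of these is hour 24, so final walkthrough runs hour 24 to 24 + 5 = hour 29.
Registration desk setup needs all of seating layout (finishes hour 24); venue access (finishes hour 7). That puts its earliest start at hour 24; it finishes at 24 + 7 = hour 31.
Signage placement has to wait for registration desk setup (finishes hour 31, plus 3-hour gap → hour 34); seating layout (finishes hour 24, plus 3-hour gap → hour 27). The latest of these is hour 34, so signage placement runs hour 34 to 34 + 2 = hour 36.
All tasks are finished once the last one completes. Finish times: Venue access at 7, Stage build at 8, The lighting rig at 16, AV cabling at 23, Seating layout at 24, Registration desk setup at 31, Signage placement at 36, Final walkthrough at 29. The latest is hour 36.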